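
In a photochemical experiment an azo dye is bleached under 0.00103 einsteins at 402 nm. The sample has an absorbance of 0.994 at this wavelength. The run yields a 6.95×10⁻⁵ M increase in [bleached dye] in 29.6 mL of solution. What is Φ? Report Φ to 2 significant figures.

Φ = 0.0022

Product: (6.95×10⁻⁵ M)(0.0296 L) = 2.057×10⁻⁶ mol.
Fraction absorbed: 1 − 10^(−0.994) = 0.8986.
Photons absorbed: 0.8986 × 0.00103 = 9.256×10⁻⁴ mol.
Φ = 2.057×10⁻⁶ mol / 9.256×10⁻⁴ mol photons = 0.0022.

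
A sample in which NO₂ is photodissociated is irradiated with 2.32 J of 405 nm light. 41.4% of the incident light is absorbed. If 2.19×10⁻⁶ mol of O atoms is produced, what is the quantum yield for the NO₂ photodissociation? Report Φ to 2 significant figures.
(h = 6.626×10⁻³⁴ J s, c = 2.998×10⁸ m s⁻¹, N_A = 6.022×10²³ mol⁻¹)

Φ = 0.67

Photon energy at 405 nm: hc/λ = (6.626×10⁻³⁴)(2.998×10⁸)/(405×10⁻⁹) = 4.905×10⁻¹⁹ J.
Photons incident: 2.32 / 4.905×10⁻¹⁹ = 4.730×10¹⁸, i.e. 4.730×10¹⁸/6.022×10²³ = 7.855×10⁻⁶ mol.
Photons absorbed: 0.414 × 7.855×10⁻⁶ = 3.252×10⁻⁶ mol.
Φ = 2.19×10⁻⁶ mol / 3.252×10⁻⁶ mol photons = 0.67.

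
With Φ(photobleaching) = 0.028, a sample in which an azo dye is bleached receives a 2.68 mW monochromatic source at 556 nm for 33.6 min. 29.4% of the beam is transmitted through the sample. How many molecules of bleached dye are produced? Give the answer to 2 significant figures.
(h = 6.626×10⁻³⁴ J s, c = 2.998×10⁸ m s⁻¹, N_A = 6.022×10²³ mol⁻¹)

Photon energy at 556 nm: hc/λ = (6.626×10⁻³⁴)(2.998×10⁸)/(556×10⁻⁹) = 3.573×10⁻¹⁹ J.
Energy delivered: (2.68 mW)(2016 s) = 5.403 J.
Photons incident: 5.403 / 3.573×10⁻¹⁹ = 1.512×10¹⁹, i.e. 1.512×10¹⁹/6.022×10²³ = 2.511×10⁻⁵ mol.
Fraction absorbed: 1 − 29.4/100 = 0.7060.
Photons absorbed: 0.7060 × 2.511×10⁻⁵ = 1.773×10⁻⁵ mol.
Product: Φ × n_abs = 0.028 × 1.773×10⁻⁵ = 4.964×10⁻⁷ mol.
As a count: 4.964×10⁻⁷ × 6.022×10²³ = 3.0×10¹⁷.

3.0×10¹⁷ molecules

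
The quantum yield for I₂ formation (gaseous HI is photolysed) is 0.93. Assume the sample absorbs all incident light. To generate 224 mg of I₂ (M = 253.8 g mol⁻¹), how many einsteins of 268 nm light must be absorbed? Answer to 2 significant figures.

9.5×10⁻⁴ einstein

Product: 224 mg / 253.8 g mol⁻¹ = 8.826×10⁻⁴ mol.
Photons that must be absorbed: 8.826×10⁻⁴ / 0.93 = 9.490×10⁻⁴ mol.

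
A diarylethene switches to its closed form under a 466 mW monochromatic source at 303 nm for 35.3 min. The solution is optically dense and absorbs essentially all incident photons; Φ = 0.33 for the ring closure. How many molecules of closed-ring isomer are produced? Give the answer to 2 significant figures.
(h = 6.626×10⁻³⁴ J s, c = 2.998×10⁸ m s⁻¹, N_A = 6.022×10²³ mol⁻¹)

5.0×10²⁰ molecules

Photon energy at 303 nm: hc/λ = (6.626×10⁻³⁴)(2.998×10⁸)/(303×10⁻⁹) = 6.556×10⁻¹⁹ J.
Energy delivered: (466 mW)(2118 s) = 987.0 J.
Photons incident: 987.0 / 6.556×10⁻¹⁹ = 1.505×10²¹, i.e. 1.505×10²¹/6.022×10²³ = 0.002499 mol.
Product: Φ × n_abs = 0.33 × 0.002499 = 8.247×10⁻⁴ mol.
As a count: 8.247×10⁻⁴ × 6.022×10²³ = 5.0×10²⁰.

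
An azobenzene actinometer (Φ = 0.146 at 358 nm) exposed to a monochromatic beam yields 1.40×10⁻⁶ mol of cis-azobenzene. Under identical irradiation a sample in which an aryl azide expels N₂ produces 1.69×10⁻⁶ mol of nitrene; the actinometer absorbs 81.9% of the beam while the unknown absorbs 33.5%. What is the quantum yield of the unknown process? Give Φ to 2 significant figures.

Φ = 0.43

Photons absorbed by the actinometer: 1.40×10⁻⁶ / 0.146 = 9.589×10⁻⁶ mol.
Incident flux: 9.589×10⁻⁶ / 0.819 = 1.171×10⁻⁵ einstein.
Absorbed by unknown: 0.335 × 1.171×10⁻⁵ = 3.923×10⁻⁶ mol.
Φ(unknown) = 1.69×10⁻⁶ / 3.923×10⁻⁶ = 0.43.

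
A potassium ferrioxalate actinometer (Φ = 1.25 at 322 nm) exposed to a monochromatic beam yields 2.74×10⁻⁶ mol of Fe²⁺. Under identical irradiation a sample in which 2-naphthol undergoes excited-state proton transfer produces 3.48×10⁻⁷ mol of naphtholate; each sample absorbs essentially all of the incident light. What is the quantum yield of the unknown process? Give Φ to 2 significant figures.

Photons absorbed by the actinometer: 2.74×10⁻⁶ / 1.25 = 2.192×10⁻⁶ mol.
Φ(unknown) = 3.48×10⁻⁷ / 2.192×10⁻⁶ = 0.16.

Φ = 0.16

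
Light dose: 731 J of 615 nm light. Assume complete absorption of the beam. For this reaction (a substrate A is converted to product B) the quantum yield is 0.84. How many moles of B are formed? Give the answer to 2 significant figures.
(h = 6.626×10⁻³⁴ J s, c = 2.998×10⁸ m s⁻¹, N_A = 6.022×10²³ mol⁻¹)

Photon energy at 615 nm: hc/λ = (6.626×10⁻³⁴)(2.998×10⁸)/(615×10⁻⁹) = 3.230×10⁻¹⁹ J.
Photons incident: 731 / 3.230×10⁻¹⁹ = 2.263×10²¹, i.e. 2.263×10²¹/6.022×10²³ = 0.003758 mol.
Product: Φ × n_abs = 0.84 × 0.003758 = 0.003157 mol.

0.0032 mol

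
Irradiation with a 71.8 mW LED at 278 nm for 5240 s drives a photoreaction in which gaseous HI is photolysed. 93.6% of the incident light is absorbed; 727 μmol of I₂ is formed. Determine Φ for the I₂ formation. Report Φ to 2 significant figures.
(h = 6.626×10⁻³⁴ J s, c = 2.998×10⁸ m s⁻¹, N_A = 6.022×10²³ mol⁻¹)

Φ = 0.89

Product: 727 μmol = 7.27×10⁻⁴ mol.
Photon energy at 278 nm: hc/λ = (6.626×10⁻³⁴)(2.998×10⁸)/(278×10⁻⁹) = 7.146×10⁻¹⁹ J.
Energy delivered: (71.8 mW)(5240 s) = 376.2 J.
Photons incident: 376.2 / 7.146×10⁻¹⁹ = 5.264×10²⁰, i.e. 5.264×10²⁰/6.022×10²³ = 8.741×10⁻⁴ mol.
Photons absorbed: 0.936 × 8.741×10⁻⁴ = 8.182×10⁻⁴ mol.
Φ = 7.27×10⁻⁴ mol / 8.182×10⁻⁴ mol photons = 0.89.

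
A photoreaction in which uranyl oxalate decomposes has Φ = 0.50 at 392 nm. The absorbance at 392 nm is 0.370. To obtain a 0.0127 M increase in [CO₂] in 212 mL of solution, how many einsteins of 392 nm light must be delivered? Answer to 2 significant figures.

Product: (0.0127 M)(0.212 L) = 0.002692 mol.
Photons that must be absorbed: 0.002692 / 0.50 = 0.005384 mol.
Fraction absorbed: 1 − 10^(−0.370) = 0.5734.
Incident photons needed: 0.005384 / 0.5734 = 0.009390 mol.

0.0094 einstein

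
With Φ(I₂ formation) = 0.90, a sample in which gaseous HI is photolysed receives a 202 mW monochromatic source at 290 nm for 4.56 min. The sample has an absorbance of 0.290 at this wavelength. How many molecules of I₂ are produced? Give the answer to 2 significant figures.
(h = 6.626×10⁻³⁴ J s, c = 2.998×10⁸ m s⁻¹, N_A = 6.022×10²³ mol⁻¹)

Photon energy at 290 nm: hc/λ = (6.626×10⁻³⁴)(2.998×10⁸)/(290×10⁻⁹) = 6.850×10⁻¹⁹ J.
Energy delivered: (202 mW)(273.6 s) = 55.27 J.
Photons incident: 55.27 / 6.850×10⁻¹⁹ = 8.069×10¹⁹, i.e. 8.069×10¹⁹/6.022×10²³ = 1.340×10⁻⁴ mol.
Fraction absorbed: 1 − 10^(−0.290) = 0.4871.
Photons absorbed: 0.4871 × 1.340×10⁻⁴ = 6.527×10⁻⁵ mol.
Product: Φ × n_abs = 0.90 × 6.527×10⁻⁵ = 5.874×10⁻⁵ mol.
As a count: 5.874×10⁻⁵ × 6.022×10²³ = 3.5×10¹⁹.

3.5×10¹⁹ molecules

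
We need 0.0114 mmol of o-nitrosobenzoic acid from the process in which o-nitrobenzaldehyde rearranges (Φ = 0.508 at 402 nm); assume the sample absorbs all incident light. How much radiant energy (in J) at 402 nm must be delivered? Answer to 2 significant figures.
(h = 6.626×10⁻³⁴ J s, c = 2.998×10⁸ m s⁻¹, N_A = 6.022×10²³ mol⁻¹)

Product: 0.0114 mmol = 1.14×10⁻⁵ mol.
Photons that must be absorbed: 1.14×10⁻⁵ / 0.508 = 2.244×10⁻⁵ mol.
Photon energy: hc/λ = 4.941×10⁻¹⁹ J; per mole, 2.975×10⁵ J mol⁻¹.
Energy required: 2.244×10⁻⁵ × 2.975×10⁵ = 6.7 J.

6.7 J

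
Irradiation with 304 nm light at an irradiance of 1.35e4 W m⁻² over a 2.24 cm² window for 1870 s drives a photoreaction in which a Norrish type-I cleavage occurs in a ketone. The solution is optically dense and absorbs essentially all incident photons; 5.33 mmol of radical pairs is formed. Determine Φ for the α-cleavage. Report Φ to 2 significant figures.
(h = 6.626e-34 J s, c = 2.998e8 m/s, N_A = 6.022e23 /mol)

Product: 5.33 mmol = 0.00533 mol.
Photon energy at 304 nm: hc/λ = (6.626e-34)(2.998e8)/(304e-9) = 6.534e-19 J.
Energy delivered: (1.35e4 W m⁻²)(2.24e-4 m²)(1870 s) = 5655 J.
Photons incident: 5655 / 6.534e-19 = 8.655e21, i.e. 8.655e21/6.022e23 = 0.01437 mol.
Φ = 0.00533 mol / 0.01437 mol photons = 0.37.

Φ = 0.37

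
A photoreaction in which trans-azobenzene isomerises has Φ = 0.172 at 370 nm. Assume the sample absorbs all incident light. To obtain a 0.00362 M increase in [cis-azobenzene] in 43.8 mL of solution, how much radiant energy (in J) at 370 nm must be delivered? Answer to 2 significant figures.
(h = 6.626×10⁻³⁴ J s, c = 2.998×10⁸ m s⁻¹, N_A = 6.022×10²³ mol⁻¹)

300 J

Product: (0.00362 M)(0.0438 L) = 1.586×10⁻⁴ mol.
Photons that must be absorbed: 1.586×10⁻⁴ / 0.172 = 9.221×10⁻⁴ mol.
Photon energy: hc/λ = 5.369×10⁻¹⁹ J; per mole, 3.233×10⁵ J mol⁻¹.
Energy required: 9.221×10⁻⁴ × 3.233×10⁵ = 300 J.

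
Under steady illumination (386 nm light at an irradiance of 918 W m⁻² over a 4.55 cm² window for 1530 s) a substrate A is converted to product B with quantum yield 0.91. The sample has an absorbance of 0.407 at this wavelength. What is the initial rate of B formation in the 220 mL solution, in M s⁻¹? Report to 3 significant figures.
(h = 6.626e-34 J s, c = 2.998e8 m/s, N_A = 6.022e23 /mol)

3.39e-6 M s⁻¹

Photon energy at 386 nm: hc/λ = (6.626e-34)(2.998e8)/(386e-9) = 5.146e-19 J.
Energy delivered: (918 W m⁻²)(4.55e-4 m²)(1530 s) = 639.1 J.
Photons incident: 639.1 / 5.146e-19 = 1.242e21, i.e. 1.242e21/6.022e23 = 0.002062 mol.
Fraction absorbed: 1 − 10^(−0.407) = 0.6083.
Photons absorbed: 0.6083 × 0.002062 = 0.001254 mol.
Product formed: 0.91 × 0.001254 = 0.001141 mol.
Rate: 0.001141 mol / (1530 s × 0.22 L) = 3.39e-6 M s⁻¹.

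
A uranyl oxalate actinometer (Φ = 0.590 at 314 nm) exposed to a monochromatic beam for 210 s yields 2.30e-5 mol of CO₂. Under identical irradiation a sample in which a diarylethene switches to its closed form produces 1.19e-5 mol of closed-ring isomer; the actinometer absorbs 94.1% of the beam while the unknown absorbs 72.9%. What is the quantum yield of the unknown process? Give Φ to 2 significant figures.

Photons absorbed by the actinometer: 2.30e-5 / 0.590 = 3.898e-5 mol.
Incident flux: 3.898e-5 / 0.941 = 4.142e-5 einstein.
Absorbed by unknown: 0.729 × 4.142e-5 = 3.020e-5 mol.
Φ(unknown) = 1.19e-5 / 3.020e-5 = 0.39.

Φ = 0.39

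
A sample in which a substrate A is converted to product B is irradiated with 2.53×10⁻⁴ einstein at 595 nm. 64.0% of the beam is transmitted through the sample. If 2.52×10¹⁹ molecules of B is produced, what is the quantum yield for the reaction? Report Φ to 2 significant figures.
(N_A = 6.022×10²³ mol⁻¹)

Φ = 0.46

Product: 2.52×10¹⁹ / 6.022×10²³ = 4.185×10⁻⁵ mol.
Fraction absorbed: 1 − 64.0/100 = 0.3600.
Photons absorbed: 0.3600 × 2.53×10⁻⁴ = 9.108×10⁻⁵ mol.
Φ = 4.185×10⁻⁵ mol / 9.108×10⁻⁵ mol photons = 0.46.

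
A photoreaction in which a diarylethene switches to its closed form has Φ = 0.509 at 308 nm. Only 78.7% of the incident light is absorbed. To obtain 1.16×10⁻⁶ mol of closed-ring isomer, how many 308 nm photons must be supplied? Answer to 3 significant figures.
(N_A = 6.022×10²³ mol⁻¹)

Photons that must be absorbed: 1.16×10⁻⁶ / 0.509 = 2.279×10⁻⁶ mol.
Incident photons needed: 2.279×10⁻⁶ / 0.787 = 2.896×10⁻⁶ mol.
Photon count: 2.896×10⁻⁶ × 6.022×10²³ = 1.74×10¹⁸.

1.74×10¹⁸ photons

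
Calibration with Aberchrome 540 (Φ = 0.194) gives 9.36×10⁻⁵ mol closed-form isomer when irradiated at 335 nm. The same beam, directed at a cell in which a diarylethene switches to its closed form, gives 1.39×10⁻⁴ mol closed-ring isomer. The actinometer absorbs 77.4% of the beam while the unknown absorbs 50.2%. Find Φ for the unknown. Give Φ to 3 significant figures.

Photons absorbed by the actinometer: 9.36×10⁻⁵ / 0.194 = 4.825×10⁻⁴ mol.
Incident flux: 4.825×10⁻⁴ / 0.774 = 6.234×10⁻⁴ einstein.
Absorbed by unknown: 0.502 × 6.234×10⁻⁴ = 3.129×10⁻⁴ mol.
Φ(unknown) = 1.39×10⁻⁴ / 3.129×10⁻⁴ = 0.444.

Φ = 0.444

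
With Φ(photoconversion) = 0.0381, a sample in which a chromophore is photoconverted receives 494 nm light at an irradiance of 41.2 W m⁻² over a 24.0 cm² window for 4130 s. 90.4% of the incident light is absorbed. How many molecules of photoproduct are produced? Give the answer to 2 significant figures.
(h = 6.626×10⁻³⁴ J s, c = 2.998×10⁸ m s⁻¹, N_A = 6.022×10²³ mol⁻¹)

Photon energy at 494 nm: hc/λ = (6.626×10⁻³⁴)(2.998×10⁸)/(494×10⁻⁹) = 4.021×10⁻¹⁹ J.
Energy delivered: (41.2 W m⁻²)(24.0×10⁻⁴ m²)(4130 s) = 408.4 J.
Photons incident: 408.4 / 4.021×10⁻¹⁹ = 1.016×10²¹, i.e. 1.016×10²¹/6.022×10²³ = 0.001687 mol.
Photons absorbed: 0.904 × 0.001687 = 0.001525 mol.
Product: Φ × n_abs = 0.0381 × 0.001525 = 5.810×10⁻⁵ mol.
As a count: 5.810×10⁻⁵ × 6.022×10²³ = 3.5×10¹⁹.

3.5×10¹⁹ molecules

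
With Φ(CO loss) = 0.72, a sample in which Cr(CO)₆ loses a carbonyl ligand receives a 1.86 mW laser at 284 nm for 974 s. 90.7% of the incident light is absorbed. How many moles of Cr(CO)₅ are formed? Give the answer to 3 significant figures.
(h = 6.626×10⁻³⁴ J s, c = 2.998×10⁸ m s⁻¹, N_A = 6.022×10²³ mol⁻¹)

2.81×10⁻⁶ mol

Photon energy at 284 nm: hc/λ = (6.626×10⁻³⁴)(2.998×10⁸)/(284×10⁻⁹) = 6.995×10⁻¹⁹ J.
Energy delivered: (1.86 mW)(974 s) = 1.812 J.
Photons incident: 1.812 / 6.995×10⁻¹⁹ = 2.590×10¹⁸, i.e. 2.590×10¹⁸/6.022×10²³ = 4.301×10⁻⁶ mol.
Photons absorbed: 0.907 × 4.301×10⁻⁶ = 3.901×10⁻⁶ mol.
Product: Φ × n_abs = 0.72 × 3.901×10⁻⁶ = 2.809×10⁻⁶ mol.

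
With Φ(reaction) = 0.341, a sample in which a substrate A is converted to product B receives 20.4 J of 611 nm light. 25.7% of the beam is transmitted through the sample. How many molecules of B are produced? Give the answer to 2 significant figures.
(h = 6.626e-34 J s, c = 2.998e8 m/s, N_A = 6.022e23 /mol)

1.6e19 molecules

Photon energy at 611 nm: hc/λ = (6.626e-34)(2.998e8)/(611e-9) = 3.251e-19 J.
Photons incident: 20.4 / 3.251e-19 = 6.275e19, i.e. 6.275e19/6.022e23 = 1.042e-4 mol.
Fraction absorbed: 1 − 25.7/100 = 0.7430.
Photons absorbed: 0.7430 × 1.042e-4 = 7.742e-5 mol.
Product: Φ × n_abs = 0.341 × 7.742e-5 = 2.640e-5 mol.
As a count: 2.640e-5 × 6.022e23 = 1.6e19.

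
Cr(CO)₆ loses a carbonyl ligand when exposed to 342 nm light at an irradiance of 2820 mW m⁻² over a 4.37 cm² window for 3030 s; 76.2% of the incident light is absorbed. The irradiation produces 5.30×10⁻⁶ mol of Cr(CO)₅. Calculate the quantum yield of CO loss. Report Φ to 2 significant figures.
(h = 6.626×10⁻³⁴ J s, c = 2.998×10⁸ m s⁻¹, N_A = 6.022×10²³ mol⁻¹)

Photon energy at 342 nm: hc/λ = (6.626×10⁻³⁴)(2.998×10⁸)/(342×10⁻⁹) = 5.808×10⁻¹⁹ J.
Energy delivered: (2820 mW m⁻²)(4.37×10⁻⁴ m²)(3030 s) = 3.734 J.
Photons incident: 3.734 / 5.808×10⁻¹⁹ = 6.429×10¹⁸, i.e. 6.429×10¹⁸/6.022×10²³ = 1.068×10⁻⁵ mol.
Photons absorbed: 0.762 × 1.068×10⁻⁵ = 8.138×10⁻⁶ mol.
Φ = 5.30×10⁻⁶ mol / 8.138×10⁻⁶ mol photons = 0.65.

Φ = 0.65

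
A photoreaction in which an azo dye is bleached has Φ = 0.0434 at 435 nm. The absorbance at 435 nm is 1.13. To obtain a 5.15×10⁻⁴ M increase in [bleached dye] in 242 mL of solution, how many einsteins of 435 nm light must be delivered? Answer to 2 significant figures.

Product: (5.15×10⁻⁴ M)(0.242 L) = 1.246×10⁻⁴ mol.
Photons that must be absorbed: 1.246×10⁻⁴ / 0.0434 = 0.002871 mol.
Fraction absorbed: 1 − 10^(−1.13) = 0.9259.
Incident photons needed: 0.002871 / 0.9259 = 0.003101 mol.

0.0031 einstein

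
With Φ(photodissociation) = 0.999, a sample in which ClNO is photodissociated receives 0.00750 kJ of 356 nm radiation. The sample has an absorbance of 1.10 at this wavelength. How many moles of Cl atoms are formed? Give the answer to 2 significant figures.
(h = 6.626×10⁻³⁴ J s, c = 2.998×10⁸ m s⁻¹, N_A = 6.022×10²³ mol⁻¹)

Photon energy at 356 nm: hc/λ = (6.626×10⁻³⁴)(2.998×10⁸)/(356×10⁻⁹) = 5.580×10⁻¹⁹ J.
Incident energy: 0.00750 kJ = 7.50 J.
Photons incident: 7.50 / 5.580×10⁻¹⁹ = 1.344×10¹⁹, i.e. 1.344×10¹⁹/6.022×10²³ = 2.232×10⁻⁵ mol.
Fraction absorbed: 1 − 10^(−1.10) = 0.9206.
Photons absorbed: 0.9206 × 2.232×10⁻⁵ = 2.055×10⁻⁵ mol.
Product: Φ × n_abs = 0.999 × 2.055×10⁻⁵ = 2.053×10⁻⁵ mol.

2.1×10⁻⁵ mol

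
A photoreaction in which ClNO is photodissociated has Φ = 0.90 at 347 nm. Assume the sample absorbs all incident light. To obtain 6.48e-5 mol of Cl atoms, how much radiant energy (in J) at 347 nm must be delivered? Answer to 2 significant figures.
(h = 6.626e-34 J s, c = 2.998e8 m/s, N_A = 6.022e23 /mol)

25 J

Photons that must be absorbed: 6.48e-5 / 0.90 = 7.200e-5 mol.
Photon energy: hc/λ = 5.725e-19 J; per mole, 3.448e5 J mol⁻¹.
Energy required: 7.200e-5 × 3.448e5 = 25 J.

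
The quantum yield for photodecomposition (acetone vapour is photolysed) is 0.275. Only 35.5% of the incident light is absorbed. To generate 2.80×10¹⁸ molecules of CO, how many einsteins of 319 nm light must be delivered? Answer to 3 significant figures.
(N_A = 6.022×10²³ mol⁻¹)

4.76×10⁻⁵ einstein

Product: 2.80×10¹⁸ / 6.022×10²³ = 4.650×10⁻⁶ mol.
Photons that must be absorbed: 4.650×10⁻⁶ / 0.275 = 1.691×10⁻⁵ mol.
Incident photons needed: 1.691×10⁻⁵ / 0.355 = 4.763×10⁻⁵ mol.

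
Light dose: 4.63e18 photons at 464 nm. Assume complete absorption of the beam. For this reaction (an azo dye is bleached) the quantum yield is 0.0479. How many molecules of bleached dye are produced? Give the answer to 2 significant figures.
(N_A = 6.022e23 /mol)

Moles of photons: 4.63e18 / 6.022e23 = 7.688e-6 mol.
Product: Φ × n_abs = 0.0479 × 7.688e-6 = 3.683e-7 mol.
As a count: 3.683e-7 × 6.022e23 = 2.2e17.

2.2e17 molecules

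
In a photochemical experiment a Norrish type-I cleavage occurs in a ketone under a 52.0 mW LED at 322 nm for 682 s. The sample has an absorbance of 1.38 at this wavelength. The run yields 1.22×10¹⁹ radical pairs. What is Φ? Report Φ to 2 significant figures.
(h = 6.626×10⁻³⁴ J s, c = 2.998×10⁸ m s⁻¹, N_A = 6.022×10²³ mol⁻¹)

Φ = 0.22

Product: 1.22×10¹⁹ / 6.022×10²³ = 2.026×10⁻⁵ mol.
Photon energy at 322 nm: hc/λ = (6.626×10⁻³⁴)(2.998×10⁸)/(322×10⁻⁹) = 6.169×10⁻¹⁹ J.
Energy delivered: (52.0 mW)(682 s) = 35.46 J.
Photons incident: 35.46 / 6.169×10⁻¹⁹ = 5.748×10¹⁹, i.e. 5.748×10¹⁹/6.022×10²³ = 9.545×10⁻⁵ mol.
Fraction absorbed: 1 − 10^(−1.38) = 0.9583.
Photons absorbed: 0.9583 × 9.545×10⁻⁵ = 9.147×10⁻⁵ mol.
Φ = 2.026×10⁻⁵ mol / 9.147×10⁻⁵ mol photons = 0.22.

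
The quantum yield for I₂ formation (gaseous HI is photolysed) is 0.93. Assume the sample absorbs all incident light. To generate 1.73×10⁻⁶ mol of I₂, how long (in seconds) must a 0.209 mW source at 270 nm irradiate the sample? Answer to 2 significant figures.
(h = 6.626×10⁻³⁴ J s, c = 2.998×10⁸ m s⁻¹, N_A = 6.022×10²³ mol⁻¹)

Photons that must be absorbed: 1.73×10⁻⁶ / 0.93 = 1.860×10⁻⁶ mol.
Photon energy: hc/λ = 7.357×10⁻¹⁹ J; per mole, 4.430×10⁵ J mol⁻¹.
Energy required: 1.860×10⁻⁶ × 4.430×10⁵ = 0.8240 J.
Time: 0.8240 J / 0.000209 W = 3900 s.

t ≈ 3900 s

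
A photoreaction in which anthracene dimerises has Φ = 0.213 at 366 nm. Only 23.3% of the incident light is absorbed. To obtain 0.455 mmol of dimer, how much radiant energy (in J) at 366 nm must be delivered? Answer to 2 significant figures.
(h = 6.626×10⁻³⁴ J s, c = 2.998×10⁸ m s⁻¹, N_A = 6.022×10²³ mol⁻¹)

3000 J

Product: 0.455 mmol = 4.55×10⁻⁴ mol.
Photons that must be absorbed: 4.55×10⁻⁴ / 0.213 = 0.002136 mol.
Incident photons needed: 0.002136 / 0.233 = 0.009167 mol.
Photon energy: hc/λ = 5.428×10⁻¹⁹ J; per mole, 3.269×10⁵ J mol⁻¹.
Energy required: 0.009167 × 3.269×10⁵ = 3000 J.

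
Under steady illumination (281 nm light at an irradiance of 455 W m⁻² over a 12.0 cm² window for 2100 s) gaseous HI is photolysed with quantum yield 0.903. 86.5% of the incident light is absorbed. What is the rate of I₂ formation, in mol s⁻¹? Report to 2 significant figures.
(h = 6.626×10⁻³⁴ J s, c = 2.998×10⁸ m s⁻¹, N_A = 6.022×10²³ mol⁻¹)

Photon energy at 281 nm: hc/λ = (6.626×10⁻³⁴)(2.998×10⁸)/(281×10⁻⁹) = 7.069×10⁻¹⁹ J.
Energy delivered: (455 W m⁻²)(12.0×10⁻⁴ m²)(2100 s) = 1147 J.
Photons incident: 1147 / 7.069×10⁻¹⁹ = 1.623×10²¹, i.e. 1.623×10²¹/6.022×10²³ = 0.002695 mol.
Photons absorbed: 0.865 × 0.002695 = 0.002331 mol.
Product formed: 0.903 × 0.002331 = 0.002105 mol.
Rate: 0.002105 / 2100 s = 1.0×10⁻⁶ mol s⁻¹.

1.0×10⁻⁶ mol s⁻¹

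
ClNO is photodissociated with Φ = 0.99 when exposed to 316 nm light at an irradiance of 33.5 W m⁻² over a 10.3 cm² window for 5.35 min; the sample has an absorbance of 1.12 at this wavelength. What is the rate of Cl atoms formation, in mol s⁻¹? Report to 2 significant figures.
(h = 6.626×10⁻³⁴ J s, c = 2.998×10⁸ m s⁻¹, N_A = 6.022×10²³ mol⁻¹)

Photon energy at 316 nm: hc/λ = (6.626×10⁻³⁴)(2.998×10⁸)/(316×10⁻⁹) = 6.286×10⁻¹⁹ J.
Energy delivered: (33.5 W m⁻²)(10.3×10⁻⁴ m²)(321 s) = 11.08 J.
Photons incident: 11.08 / 6.286×10⁻¹⁹ = 1.763×10¹⁹, i.e. 1.763×10¹⁹/6.022×10²³ = 2.928×10⁻⁵ mol.
Fraction absorbed: 1 − 10^(−1.12) = 0.9241.
Photons absorbed: 0.9241 × 2.928×10⁻⁵ = 2.706×10⁻⁵ mol.
Product formed: 0.99 × 2.706×10⁻⁵ = 2.679×10⁻⁵ mol.
Rate: 2.679×10⁻⁵ / 321 s = 8.3×10⁻⁸ mol s⁻¹.

8.3×10⁻⁸ mol s⁻¹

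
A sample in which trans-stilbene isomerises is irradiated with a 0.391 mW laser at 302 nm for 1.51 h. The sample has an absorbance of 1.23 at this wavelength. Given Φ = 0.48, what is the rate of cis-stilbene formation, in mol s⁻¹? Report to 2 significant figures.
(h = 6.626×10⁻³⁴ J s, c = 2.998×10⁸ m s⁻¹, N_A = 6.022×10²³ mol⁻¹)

Photon energy at 302 nm: hc/λ = (6.626×10⁻³⁴)(2.998×10⁸)/(302×10⁻⁹) = 6.578×10⁻¹⁹ J.
Energy delivered: (0.391 mW)(5436 s) = 2.125 J.
Photons incident: 2.125 / 6.578×10⁻¹⁹ = 3.230×10¹⁸, i.e. 3.230×10¹⁸/6.022×10²³ = 5.364×10⁻⁶ mol.
Fraction absorbed: 1 − 10^(−1.23) = 0.9411.
Photons absorbed: 0.9411 × 5.364×10⁻⁶ = 5.048×10⁻⁶ mol.
Product formed: 0.48 × 5.048×10⁻⁶ = 2.423×10⁻⁶ mol.
Rate: 2.423×10⁻⁶ / 5436 s = 4.5×10⁻¹⁰ mol s⁻¹.

4.5×10⁻¹⁰ mol s⁻¹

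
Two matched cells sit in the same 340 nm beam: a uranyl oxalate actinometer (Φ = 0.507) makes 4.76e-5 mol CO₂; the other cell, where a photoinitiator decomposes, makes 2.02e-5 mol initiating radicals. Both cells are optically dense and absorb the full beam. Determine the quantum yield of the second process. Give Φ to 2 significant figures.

Photons absorbed by the actinometer: 4.76e-5 / 0.507 = 9.389e-5 mol.
Φ(unknown) = 2.02e-5 / 9.389e-5 = 0.22.

Φ = 0.22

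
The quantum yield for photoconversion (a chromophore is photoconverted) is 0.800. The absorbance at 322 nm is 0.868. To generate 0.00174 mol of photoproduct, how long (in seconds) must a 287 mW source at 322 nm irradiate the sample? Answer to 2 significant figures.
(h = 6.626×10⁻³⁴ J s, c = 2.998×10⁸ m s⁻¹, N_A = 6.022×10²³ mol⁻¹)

t ≈ 3300 s

Photons that must be absorbed: 0.00174 / 0.800 = 0.002175 mol.
Fraction absorbed: 1 − 10^(−0.868) = 0.8645.
Incident photons needed: 0.002175 / 0.8645 = 0.002516 mol.
Photon energy: hc/λ = 6.169×10⁻¹⁹ J; per mole, 3.715×10⁵ J mol⁻¹.
Energy required: 0.002516 × 3.715×10⁵ = 934.7 J.
Time: 934.7 J / 0.287 W = 3300 s.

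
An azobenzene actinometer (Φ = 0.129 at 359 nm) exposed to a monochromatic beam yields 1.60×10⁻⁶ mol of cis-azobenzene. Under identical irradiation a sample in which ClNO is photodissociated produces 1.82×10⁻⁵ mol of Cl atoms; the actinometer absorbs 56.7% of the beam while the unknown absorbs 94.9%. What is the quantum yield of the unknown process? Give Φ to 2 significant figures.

Φ = 0.88

Photons absorbed by the actinometer: 1.60×10⁻⁶ / 0.129 = 1.240×10⁻⁵ mol.
Incident flux: 1.240×10⁻⁵ / 0.567 = 2.187×10⁻⁵ einstein.
Absorbed by unknown: 0.949 × 2.187×10⁻⁵ = 2.075×10⁻⁵ mol.
Φ(unknown) = 1.82×10⁻⁵ / 2.075×10⁻⁵ = 0.88.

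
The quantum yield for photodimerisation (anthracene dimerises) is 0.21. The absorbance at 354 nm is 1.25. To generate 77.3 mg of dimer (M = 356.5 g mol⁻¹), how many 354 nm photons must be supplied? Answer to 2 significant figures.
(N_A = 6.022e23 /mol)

Product: 77.3 mg / 356.5 g mol⁻¹ = 2.168e-4 mol.
Photons that must be absorbed: 2.168e-4 / 0.21 = 0.001032 mol.
Fraction absorbed: 1 − 10^(−1.25) = 0.9438.
Incident photons needed: 0.001032 / 0.9438 = 0.001093 mol.
Photon count: 0.001093 × 6.022e23 = 6.6e20.

6.6e20 photons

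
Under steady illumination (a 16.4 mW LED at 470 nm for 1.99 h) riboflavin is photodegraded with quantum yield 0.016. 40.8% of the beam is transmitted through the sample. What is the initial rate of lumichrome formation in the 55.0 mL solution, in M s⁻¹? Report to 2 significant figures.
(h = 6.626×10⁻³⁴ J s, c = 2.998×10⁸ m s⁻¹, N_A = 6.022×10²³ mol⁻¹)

1.1×10⁻⁸ M s⁻¹

Photon energy at 470 nm: hc/λ = (6.626×10⁻³⁴)(2.998×10⁸)/(470×10⁻⁹) = 4.227×10⁻¹⁹ J.
Energy delivered: (16.4 mW)(7164 s) = 117.5 J.
Photons incident: 117.5 / 4.227×10⁻¹⁹ = 2.780×10²⁰, i.e. 2.780×10²⁰/6.022×10²³ = 4.616×10⁻⁴ mol.
Fraction absorbed: 1 − 40.8/100 = 0.5920.
Photons absorbed: 0.5920 × 4.616×10⁻⁴ = 2.733×10⁻⁴ mol.
Product formed: 0.016 × 2.733×10⁻⁴ = 4.373×10⁻⁶ mol.
Rate: 4.373×10⁻⁶ mol / (7164 s × 0.055 L) = 1.1×10⁻⁸ M s⁻¹.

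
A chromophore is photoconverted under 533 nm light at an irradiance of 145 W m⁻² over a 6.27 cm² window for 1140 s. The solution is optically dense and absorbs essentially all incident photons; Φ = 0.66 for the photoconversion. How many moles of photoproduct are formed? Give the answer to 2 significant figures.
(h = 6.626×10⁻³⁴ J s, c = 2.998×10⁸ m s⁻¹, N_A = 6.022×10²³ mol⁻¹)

3.0×10⁻⁴ mol

Photon energy at 533 nm: hc/λ = (6.626×10⁻³⁴)(2.998×10⁸)/(533×10⁻⁹) = 3.727×10⁻¹⁹ J.
Energy delivered: (145 W m⁻²)(6.27×10⁻⁴ m²)(1140 s) = 103.6 J.
Photons incident: 103.6 / 3.727×10⁻¹⁹ = 2.780×10²⁰, i.e. 2.780×10²⁰/6.022×10²³ = 4.616×10⁻⁴ mol.
Product: Φ × n_abs = 0.66 × 4.616×10⁻⁴ = 3.047×10⁻⁴ mol.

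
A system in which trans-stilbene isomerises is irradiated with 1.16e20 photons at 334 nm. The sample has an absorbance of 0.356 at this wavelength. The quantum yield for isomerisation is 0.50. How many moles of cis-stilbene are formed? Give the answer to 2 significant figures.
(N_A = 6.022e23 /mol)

Moles of photons: 1.16e20 / 6.022e23 = 1.926e-4 mol.
Fraction absorbed: 1 − 10^(−0.356) = 0.5594.
Photons absorbed: 0.5594 × 1.926e-4 = 1.077e-4 mol.
Product: Φ × n_abs = 0.50 × 1.077e-4 = 5.385e-5 mol.

5.4e-5 mol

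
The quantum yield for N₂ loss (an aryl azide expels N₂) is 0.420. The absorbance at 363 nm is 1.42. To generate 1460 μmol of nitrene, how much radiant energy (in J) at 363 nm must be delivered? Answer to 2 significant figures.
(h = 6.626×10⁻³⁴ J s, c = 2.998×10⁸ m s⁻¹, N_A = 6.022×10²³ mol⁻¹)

1200 J

Product: 1460 μmol = 0.00146 mol.
Photons that must be absorbed: 0.00146 / 0.420 = 0.003476 mol.
Fraction absorbed: 1 − 10^(−1.42) = 0.9620.
Incident photons needed: 0.003476 / 0.9620 = 0.003613 mol.
Photon energy: hc/λ = 5.472×10⁻¹⁹ J; per mole, 3.295×10⁵ J mol⁻¹.
Energy required: 0.003613 × 3.295×10⁵ = 1200 J.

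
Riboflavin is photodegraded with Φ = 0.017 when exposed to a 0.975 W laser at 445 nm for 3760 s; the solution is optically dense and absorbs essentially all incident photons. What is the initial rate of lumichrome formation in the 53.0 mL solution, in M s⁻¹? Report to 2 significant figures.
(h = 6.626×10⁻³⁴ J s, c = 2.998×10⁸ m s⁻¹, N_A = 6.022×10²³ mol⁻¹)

1.2×10⁻⁶ M s⁻¹

Photon energy at 445 nm: hc/λ = (6.626×10⁻³⁴)(2.998×10⁸)/(445×10⁻⁹) = 4.464×10⁻¹⁹ J.
Energy delivered: (0.975 W)(3760 s) = 3666 J.
Photons incident: 3666 / 4.464×10⁻¹⁹ = 8.212×10²¹, i.e. 8.212×10²¹/6.022×10²³ = 0.01364 mol.
Product formed: 0.017 × 0.01364 = 2.319×10⁻⁴ mol.
Rate: 2.319×10⁻⁴ mol / (3760 s × 0.053 L) = 1.2×10⁻⁶ M s⁻¹.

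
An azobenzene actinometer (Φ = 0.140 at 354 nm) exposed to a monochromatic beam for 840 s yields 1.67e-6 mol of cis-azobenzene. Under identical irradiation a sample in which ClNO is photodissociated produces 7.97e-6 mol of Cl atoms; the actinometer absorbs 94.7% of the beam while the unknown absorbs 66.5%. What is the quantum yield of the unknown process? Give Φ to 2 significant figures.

Φ = 0.95

Photons absorbed by the actinometer: 1.67e-6 / 0.140 = 1.193e-5 mol.
Incident flux: 1.193e-5 / 0.947 = 1.260e-5 einstein.
Absorbed by unknown: 0.665 × 1.260e-5 = 8.379e-6 mol.
Φ(unknown) = 7.97e-6 / 8.379e-6 = 0.95.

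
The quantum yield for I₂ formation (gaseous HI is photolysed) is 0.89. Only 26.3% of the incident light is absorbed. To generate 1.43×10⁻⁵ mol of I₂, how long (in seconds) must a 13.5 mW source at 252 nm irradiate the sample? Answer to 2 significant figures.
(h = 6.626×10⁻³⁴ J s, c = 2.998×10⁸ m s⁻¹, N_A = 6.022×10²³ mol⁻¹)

Photons that must be absorbed: 1.43×10⁻⁵ / 0.89 = 1.607×10⁻⁵ mol.
Incident photons needed: 1.607×10⁻⁵ / 0.263 = 6.110×10⁻⁵ mol.
Photon energy: hc/λ = 7.883×10⁻¹⁹ J; per mole, 4.747×10⁵ J mol⁻¹.
Energy required: 6.110×10⁻⁵ × 4.747×10⁵ = 29.00 J.
Time: 29.00 J / 0.0135 W = 2100 s.

t ≈ 2100 s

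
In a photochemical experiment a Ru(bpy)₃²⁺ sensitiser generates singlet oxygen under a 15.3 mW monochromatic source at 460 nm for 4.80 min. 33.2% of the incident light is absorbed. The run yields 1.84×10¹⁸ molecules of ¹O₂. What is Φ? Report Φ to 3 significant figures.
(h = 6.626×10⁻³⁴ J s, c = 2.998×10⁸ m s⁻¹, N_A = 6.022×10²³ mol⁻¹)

Product: 1.84×10¹⁸ / 6.022×10²³ = 3.055×10⁻⁶ mol.
Photon energy at 460 nm: hc/λ = (6.626×10⁻³⁴)(2.998×10⁸)/(460×10⁻⁹) = 4.318×10⁻¹⁹ J.
Energy delivered: (15.3 mW)(288 s) = 4.406 J.
Photons incident: 4.406 / 4.318×10⁻¹⁹ = 1.020×10¹⁹, i.e. 1.020×10¹⁹/6.022×10²³ = 1.694×10⁻⁵ mol.
Photons absorbed: 0.332 × 1.694×10⁻⁵ = 5.624×10⁻⁶ mol.
Φ = 3.055×10⁻⁶ mol / 5.624×10⁻⁶ mol photons = 0.543.

Φ = 0.543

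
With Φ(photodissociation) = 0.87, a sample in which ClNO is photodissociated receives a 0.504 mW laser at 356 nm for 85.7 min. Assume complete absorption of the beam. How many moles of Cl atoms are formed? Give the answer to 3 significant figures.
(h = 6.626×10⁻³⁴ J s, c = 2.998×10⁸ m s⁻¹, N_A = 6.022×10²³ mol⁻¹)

Photon energy at 356 nm: hc/λ = (6.626×10⁻³⁴)(2.998×10⁸)/(356×10⁻⁹) = 5.580×10⁻¹⁹ J.
Energy delivered: (0.504 mW)(5142 s) = 2.592 J.
Photons incident: 2.592 / 5.580×10⁻¹⁹ = 4.645×10¹⁸, i.e. 4.645×10¹⁸/6.022×10²³ = 7.713×10⁻⁶ mol.
Product: Φ × n_abs = 0.87 × 7.713×10⁻⁶ = 6.710×10⁻⁶ mol.

6.71×10⁻⁶ mol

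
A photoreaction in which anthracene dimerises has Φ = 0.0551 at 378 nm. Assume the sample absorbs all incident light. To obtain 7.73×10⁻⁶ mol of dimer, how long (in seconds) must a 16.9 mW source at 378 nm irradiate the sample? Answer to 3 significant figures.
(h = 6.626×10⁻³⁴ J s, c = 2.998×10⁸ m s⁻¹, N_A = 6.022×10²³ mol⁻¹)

Photons that must be absorbed: 7.73×10⁻⁶ / 0.0551 = 1.403×10⁻⁴ mol.
Photon energy: hc/λ = 5.255×10⁻¹⁹ J; per mole, 3.165×10⁵ J mol⁻¹.
Energy required: 1.403×10⁻⁴ × 3.165×10⁵ = 44.40 J.
Time: 44.40 J / 0.0169 W = 2630 s.

t ≈ 2630 s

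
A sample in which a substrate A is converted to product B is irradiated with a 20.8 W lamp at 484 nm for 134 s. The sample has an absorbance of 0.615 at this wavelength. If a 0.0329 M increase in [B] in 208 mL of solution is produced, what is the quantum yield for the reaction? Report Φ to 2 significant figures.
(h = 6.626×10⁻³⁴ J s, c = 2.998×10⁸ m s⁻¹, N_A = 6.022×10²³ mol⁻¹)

Product: (0.0329 M)(0.208 L) = 0.006843 mol.
Photon energy at 484 nm: hc/λ = (6.626×10⁻³⁴)(2.998×10⁸)/(484×10⁻⁹) = 4.104×10⁻¹⁹ J.
Energy delivered: (20.8 W)(134 s) = 2787 J.
Photons incident: 2787 / 4.104×10⁻¹⁹ = 6.791×10²¹, i.e. 6.791×10²¹/6.022×10²³ = 0.01128 mol.
Fraction absorbed: 1 − 10^(−0.615) = 0.7573.
Photons absorbed: 0.7573 × 0.01128 = 0.008542 mol.
Φ = 0.006843 mol / 0.008542 mol photons = 0.80.

Φ = 0.80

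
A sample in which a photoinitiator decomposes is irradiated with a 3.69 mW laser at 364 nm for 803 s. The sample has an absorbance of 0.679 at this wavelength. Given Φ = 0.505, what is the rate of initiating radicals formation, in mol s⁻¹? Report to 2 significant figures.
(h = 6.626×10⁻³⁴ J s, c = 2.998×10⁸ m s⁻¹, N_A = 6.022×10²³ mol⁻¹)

Photon energy at 364 nm: hc/λ = (6.626×10⁻³⁴)(2.998×10⁸)/(364×10⁻⁹) = 5.457×10⁻¹⁹ J.
Energy delivered: (3.69 mW)(803 s) = 2.963 J.
Photons incident: 2.963 / 5.457×10⁻¹⁹ = 5.430×10¹⁸, i.e. 5.430×10¹⁸/6.022×10²³ = 9.017×10⁻⁶ mol.
Fraction absorbed: 1 − 10^(−0.679) = 0.7906.
Photons absorbed: 0.7906 × 9.017×10⁻⁶ = 7.129×10⁻⁶ mol.
Product formed: 0.505 × 7.129×10⁻⁶ = 3.600×10⁻⁶ mol.
Rate: 3.600×10⁻⁶ / 803 s = 4.5×10⁻⁹ mol s⁻¹.

4.5×10⁻⁹ mol s⁻¹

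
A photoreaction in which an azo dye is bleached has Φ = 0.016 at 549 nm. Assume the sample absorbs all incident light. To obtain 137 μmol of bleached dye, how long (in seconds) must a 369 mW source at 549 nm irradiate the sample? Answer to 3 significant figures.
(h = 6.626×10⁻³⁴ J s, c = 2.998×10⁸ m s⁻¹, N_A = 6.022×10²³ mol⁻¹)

Product: 137 μmol = 1.37×10⁻⁴ mol.
Photons that must be absorbed: 1.37×10⁻⁴ / 0.016 = 0.008562 mol.
Photon energy: hc/λ = 3.618×10⁻¹⁹ J; per mole, 2.179×10⁵ J mol⁻¹.
Energy required: 0.008562 × 2.179×10⁵ = 1866 J.
Time: 1866 J / 0.369 W = 5060 s.

t ≈ 5060 s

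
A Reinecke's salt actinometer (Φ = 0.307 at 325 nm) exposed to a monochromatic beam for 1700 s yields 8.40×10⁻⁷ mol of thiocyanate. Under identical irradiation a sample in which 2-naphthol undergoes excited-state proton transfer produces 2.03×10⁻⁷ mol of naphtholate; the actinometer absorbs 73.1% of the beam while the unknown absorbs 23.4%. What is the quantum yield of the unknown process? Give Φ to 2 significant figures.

Photons absorbed by the actinometer: 8.40×10⁻⁷ / 0.307 = 2.736×10⁻⁶ mol.
Incident flux: 2.736×10⁻⁶ / 0.731 = 3.743×10⁻⁶ einstein.
Absorbed by unknown: 0.234 × 3.743×10⁻⁶ = 8.759×10⁻⁷ mol.
Φ(unknown) = 2.03×10⁻⁷ / 8.759×10⁻⁷ = 0.23.

Φ = 0.23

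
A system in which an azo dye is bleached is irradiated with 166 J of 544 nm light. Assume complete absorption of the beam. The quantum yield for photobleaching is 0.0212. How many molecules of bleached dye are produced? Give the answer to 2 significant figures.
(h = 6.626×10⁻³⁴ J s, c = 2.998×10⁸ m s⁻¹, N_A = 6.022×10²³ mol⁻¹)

9.6×10¹⁸ molecules

Photon energy at 544 nm: hc/λ = (6.626×10⁻³⁴)(2.998×10⁸)/(544×10⁻⁹) = 3.652×10⁻¹⁹ J.
Photons incident: 166 / 3.652×10⁻¹⁹ = 4.545×10²⁰, i.e. 4.545×10²⁰/6.022×10²³ = 7.547×10⁻⁴ mol.
Product: Φ × n_abs = 0.0212 × 7.547×10⁻⁴ = 1.600×10⁻⁵ mol.
As a count: 1.600×10⁻⁵ × 6.022×10²³ = 9.6×10¹⁸.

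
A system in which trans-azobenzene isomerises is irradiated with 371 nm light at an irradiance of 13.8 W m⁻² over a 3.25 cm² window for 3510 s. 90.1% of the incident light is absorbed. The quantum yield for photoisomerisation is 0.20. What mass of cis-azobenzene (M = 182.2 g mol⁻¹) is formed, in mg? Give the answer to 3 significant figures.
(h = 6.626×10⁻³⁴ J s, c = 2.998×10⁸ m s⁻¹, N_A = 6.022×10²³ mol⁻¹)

Photon energy at 371 nm: hc/λ = (6.626×10⁻³⁴)(2.998×10⁸)/(371×10⁻⁹) = 5.354×10⁻¹⁹ J.
Energy delivered: (13.8 W m⁻²)(3.25×10⁻⁴ m²)(3510 s) = 15.74 J.
Photons incident: 15.74 / 5.354×10⁻¹⁹ = 2.940×10¹⁹, i.e. 2.940×10¹⁹/6.022×10²³ = 4.882×10⁻⁵ mol.
Photons absorbed: 0.901 × 4.882×10⁻⁵ = 4.399×10⁻⁵ mol.
Product: Φ × n_abs = 0.20 × 4.399×10⁻⁵ = 8.798×10⁻⁶ mol.
Mass: 8.798×10⁻⁶ × 182.2 = 0.001603 g = 1.60 mg.

1.60 mg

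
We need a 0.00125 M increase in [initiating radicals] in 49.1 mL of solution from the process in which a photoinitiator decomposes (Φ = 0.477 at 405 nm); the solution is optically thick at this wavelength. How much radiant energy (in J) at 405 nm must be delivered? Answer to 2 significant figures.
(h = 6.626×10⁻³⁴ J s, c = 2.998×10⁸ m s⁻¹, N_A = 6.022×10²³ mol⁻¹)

38 J

Product: (0.00125 M)(0.0491 L) = 6.138×10⁻⁵ mol.
Photons that must be absorbed: 6.138×10⁻⁵ / 0.477 = 1.287×10⁻⁴ mol.
Photon energy: hc/λ = 4.905×10⁻¹⁹ J; per mole, 2.954×10⁵ J mol⁻¹.
Energy required: 1.287×10⁻⁴ × 2.954×10⁵ = 38 J.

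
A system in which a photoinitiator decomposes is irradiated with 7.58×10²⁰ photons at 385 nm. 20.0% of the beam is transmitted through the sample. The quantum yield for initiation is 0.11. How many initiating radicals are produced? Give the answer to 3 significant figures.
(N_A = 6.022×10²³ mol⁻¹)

6.67×10¹⁹ initiating radicals

Moles of photons: 7.58×10²⁰ / 6.022×10²³ = 0.001259 mol.
Fraction absorbed: 1 − 20.0/100 = 0.8000.
Photons absorbed: 0.8000 × 0.001259 = 0.001007 mol.
Product: Φ × n_abs = 0.11 × 0.001007 = 1.108×10⁻⁴ mol.
As a count: 1.108×10⁻⁴ × 6.022×10²³ = 6.67×10¹⁹.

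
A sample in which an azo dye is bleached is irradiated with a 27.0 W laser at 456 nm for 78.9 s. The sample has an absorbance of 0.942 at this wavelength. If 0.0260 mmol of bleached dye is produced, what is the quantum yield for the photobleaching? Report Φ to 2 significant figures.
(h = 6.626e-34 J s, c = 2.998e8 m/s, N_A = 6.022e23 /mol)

Φ = 0.0036

Product: 0.0260 mmol = 2.60e-5 mol.
Photon energy at 456 nm: hc/λ = (6.626e-34)(2.998e8)/(456e-9) = 4.356e-19 J.
Energy delivered: (27.0 W)(78.9 s) = 2130 J.
Photons incident: 2130 / 4.356e-19 = 4.890e21, i.e. 4.890e21/6.022e23 = 0.008120 mol.
Fraction absorbed: 1 − 10^(−0.942) = 0.8857.
Photons absorbed: 0.8857 × 0.008120 = 0.007192 mol.
Φ = 2.60e-5 mol / 0.007192 mol photons = 0.0036.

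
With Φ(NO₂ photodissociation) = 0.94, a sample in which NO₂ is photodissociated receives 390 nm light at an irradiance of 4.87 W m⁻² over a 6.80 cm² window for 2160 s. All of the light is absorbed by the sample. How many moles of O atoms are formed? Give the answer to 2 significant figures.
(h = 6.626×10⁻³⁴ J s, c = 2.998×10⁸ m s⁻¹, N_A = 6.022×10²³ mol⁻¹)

2.2×10⁻⁵ mol

Photon energy at 390 nm: hc/λ = (6.626×10⁻³⁴)(2.998×10⁸)/(390×10⁻⁹) = 5.094×10⁻¹⁹ J.
Energy delivered: (4.87 W m⁻²)(6.80×10⁻⁴ m²)(2160 s) = 7.153 J.
Photons incident: 7.153 / 5.094×10⁻¹⁹ = 1.404×10¹⁹, i.e. 1.404×10¹⁹/6.022×10²³ = 2.331×10⁻⁵ mol.
Product: Φ × n_abs = 0.94 × 2.331×10⁻⁵ = 2.191×10⁻⁵ mol.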